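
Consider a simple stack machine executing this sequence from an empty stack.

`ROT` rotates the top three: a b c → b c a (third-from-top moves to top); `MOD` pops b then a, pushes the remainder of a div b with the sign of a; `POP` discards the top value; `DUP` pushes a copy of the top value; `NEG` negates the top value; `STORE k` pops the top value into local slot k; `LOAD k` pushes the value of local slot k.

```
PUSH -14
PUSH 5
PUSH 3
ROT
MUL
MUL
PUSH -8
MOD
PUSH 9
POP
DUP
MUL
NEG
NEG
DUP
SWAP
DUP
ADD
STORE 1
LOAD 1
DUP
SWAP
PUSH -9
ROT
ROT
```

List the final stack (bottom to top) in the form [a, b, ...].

[4, -9, 8, 8]

PUSH -14  [-14]
PUSH 5    [-14, 5]
PUSH 3    [-14, 5, 3]
ROT       [5, 3, -14]
MUL       [5, -42]
MUL       [-210]
PUSH -8   [-210, -8]
MOD       [-2]
PUSH 9    [-2, 9]
POP       [-2]
DUP       [-2, -2]
MUL       [4]
NEG       [-4]
NEG       [4]
DUP       [4, 4]
SWAP      [4, 4]
DUP       [4, 4, 4]
ADD       [4, 8]
STORE 1   [4]
LOAD 1    [4, 8]
DUP       [4, 8, 8]
SWAP      [4, 8, 8]
PUSH -9   [4, 8, 8, -9]
ROT       [4, 8, -9, 8]
ROT       [4, -9, 8, 8]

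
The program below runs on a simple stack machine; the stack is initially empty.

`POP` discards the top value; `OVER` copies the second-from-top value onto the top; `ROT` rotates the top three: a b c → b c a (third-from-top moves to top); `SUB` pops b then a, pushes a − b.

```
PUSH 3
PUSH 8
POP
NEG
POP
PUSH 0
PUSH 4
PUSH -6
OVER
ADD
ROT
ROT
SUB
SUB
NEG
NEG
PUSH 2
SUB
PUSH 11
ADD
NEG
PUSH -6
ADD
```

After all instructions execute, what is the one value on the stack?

-17

PUSH 3  : [3]
PUSH 8  : [3, 8]
POP     : [3]
NEG     : [-3]
POP     : []
PUSH 0  : [0]
PUSH 4  : [0, 4]
PUSH -6 : [0, 4, -6]
OVER    : [0, 4, -6, 4]
ADD     : [0, 4, -2]
ROT     : [4, -2, 0]
ROT     : [-2, 0, 4]
SUB     : [-2, -4]
SUB     : [2]
NEG     : [-2]
NEG     : [2]
PUSH 2  : [2, 2]
SUB     : [0]
PUSH 11 : [0, 11]
ADD     : [11]
NEG     : [-11]
PUSH -6 : [-11, -6]
ADD     : [-17]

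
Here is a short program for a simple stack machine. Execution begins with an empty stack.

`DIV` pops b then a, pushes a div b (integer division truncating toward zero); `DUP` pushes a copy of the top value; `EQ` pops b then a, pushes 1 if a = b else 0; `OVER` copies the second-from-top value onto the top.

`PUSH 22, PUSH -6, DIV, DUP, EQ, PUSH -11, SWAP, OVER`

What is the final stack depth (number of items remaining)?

3

PUSH 22   22
PUSH -6   22 -6
DIV       -3
DUP       -3 -3
EQ        1
PUSH -11  1 -11
SWAP      -11 1
OVER      -11 1 -11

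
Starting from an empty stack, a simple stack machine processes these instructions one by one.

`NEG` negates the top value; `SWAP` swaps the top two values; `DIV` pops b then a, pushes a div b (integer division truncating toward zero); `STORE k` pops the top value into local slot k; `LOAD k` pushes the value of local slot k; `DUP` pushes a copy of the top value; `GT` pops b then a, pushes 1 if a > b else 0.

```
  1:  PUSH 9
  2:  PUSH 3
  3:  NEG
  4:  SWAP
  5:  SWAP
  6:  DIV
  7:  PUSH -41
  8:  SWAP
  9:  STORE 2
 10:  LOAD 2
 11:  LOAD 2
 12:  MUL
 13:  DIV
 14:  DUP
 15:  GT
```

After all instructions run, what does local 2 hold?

PUSH 9   : [9]
PUSH 3   : [9, 3]
NEG      : [9, -3]
SWAP     : [-3, 9]
SWAP     : [9, -3]
DIV      : [-3]
PUSH -41 : [-3, -41]
SWAP     : [-41, -3]
STORE 2  : [-41]
LOAD 2   : [-41, -3]
LOAD 2   : [-41, -3, -3]
MUL      : [-41, 9]
DIV      : [-4]
DUP      : [-4, -4]
GT       : [0]

-3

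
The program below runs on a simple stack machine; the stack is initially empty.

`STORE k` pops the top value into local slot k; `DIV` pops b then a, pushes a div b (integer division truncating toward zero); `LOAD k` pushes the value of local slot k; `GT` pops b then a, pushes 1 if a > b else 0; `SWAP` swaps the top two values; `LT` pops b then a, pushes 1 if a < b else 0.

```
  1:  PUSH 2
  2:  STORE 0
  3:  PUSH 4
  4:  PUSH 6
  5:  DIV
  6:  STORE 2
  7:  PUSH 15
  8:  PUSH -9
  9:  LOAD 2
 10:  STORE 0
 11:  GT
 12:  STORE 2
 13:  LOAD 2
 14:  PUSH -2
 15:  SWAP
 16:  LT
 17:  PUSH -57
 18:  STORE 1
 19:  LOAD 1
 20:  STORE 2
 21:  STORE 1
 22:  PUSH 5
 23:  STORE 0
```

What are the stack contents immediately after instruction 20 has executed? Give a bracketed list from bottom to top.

PUSH 2   -> [2]
STORE 0  -> []
PUSH 4   -> [4]
PUSH 6   -> [4, 6]
DIV      -> [0]
STORE 2  -> []
PUSH 15  -> [15]
PUSH -9  -> [15, -9]
LOAD 2   -> [15, -9, 0]
STORE 0  -> [15, -9]
GT       -> [1]
STORE 2  -> []
LOAD 2   -> [1]
PUSH -2  -> [1, -2]
SWAP     -> [-2, 1]
LT       -> [1]
PUSH -57 -> [1, -57]
STORE 1  -> [1]
LOAD 1   -> [1, -57]
STORE 2  -> [1]

[1]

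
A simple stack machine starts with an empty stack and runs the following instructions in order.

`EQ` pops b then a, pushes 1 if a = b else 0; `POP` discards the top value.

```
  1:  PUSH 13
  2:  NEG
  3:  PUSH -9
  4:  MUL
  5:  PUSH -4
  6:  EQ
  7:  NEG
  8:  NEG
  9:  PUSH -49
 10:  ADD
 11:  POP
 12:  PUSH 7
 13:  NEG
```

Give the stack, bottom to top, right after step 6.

PUSH 13 → [13]
NEG     → [-13]
PUSH -9 → [-13, -9]
MUL     → [117]
PUSH -4 → [117, -4]
EQ      → [0]

[0]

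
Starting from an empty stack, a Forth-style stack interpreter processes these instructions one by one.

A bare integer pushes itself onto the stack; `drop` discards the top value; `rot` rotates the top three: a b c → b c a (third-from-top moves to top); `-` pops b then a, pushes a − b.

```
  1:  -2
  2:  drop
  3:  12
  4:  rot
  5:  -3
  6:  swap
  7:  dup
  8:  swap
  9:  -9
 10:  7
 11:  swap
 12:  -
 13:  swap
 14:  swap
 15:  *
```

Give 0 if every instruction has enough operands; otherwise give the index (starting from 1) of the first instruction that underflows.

-2   -> -2
drop -> (empty)
12   -> 12
rot  — needs 3 operands, stack has 1 → underflow

4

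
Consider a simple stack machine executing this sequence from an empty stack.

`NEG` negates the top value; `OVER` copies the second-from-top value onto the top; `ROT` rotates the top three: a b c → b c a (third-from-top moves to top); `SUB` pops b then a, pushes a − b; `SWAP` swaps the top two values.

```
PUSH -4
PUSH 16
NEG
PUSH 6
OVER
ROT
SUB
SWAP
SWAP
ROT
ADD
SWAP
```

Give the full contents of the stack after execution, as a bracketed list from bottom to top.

PUSH -4 : -4
PUSH 16 : -4 16
NEG     : -4 -16
PUSH 6  : -4 -16 6
OVER    : -4 -16 6 -16
ROT     : -4 6 -16 -16
SUB     : -4 6 0
SWAP    : -4 0 6
SWAP    : -4 6 0
ROT     : 6 0 -4
ADD     : 6 -4
SWAP    : -4 6

[-4, 6]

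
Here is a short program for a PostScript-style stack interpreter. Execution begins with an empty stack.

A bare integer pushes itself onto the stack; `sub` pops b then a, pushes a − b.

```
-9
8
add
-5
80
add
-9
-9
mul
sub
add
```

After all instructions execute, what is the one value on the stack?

-7

-9  → [-9]
8   → [-9, 8]
add → [-1]
-5  → [-1, -5]
80  → [-1, -5, 80]
add → [-1, 75]
-9  → [-1, 75, -9]
-9  → [-1, 75, -9, -9]
mul → [-1, 75, 81]
sub → [-1, -6]
add → [-7]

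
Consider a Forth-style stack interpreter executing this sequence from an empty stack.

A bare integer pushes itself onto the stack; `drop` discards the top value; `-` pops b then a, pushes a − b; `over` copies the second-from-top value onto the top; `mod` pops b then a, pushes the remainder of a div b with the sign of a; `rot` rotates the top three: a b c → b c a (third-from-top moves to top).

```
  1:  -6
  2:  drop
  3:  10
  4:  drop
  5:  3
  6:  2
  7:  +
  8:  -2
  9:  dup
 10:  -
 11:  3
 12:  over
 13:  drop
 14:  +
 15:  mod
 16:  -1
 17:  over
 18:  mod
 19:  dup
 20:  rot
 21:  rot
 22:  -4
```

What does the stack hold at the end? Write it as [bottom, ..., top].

-6    [-6]
drop  []
10    [10]
drop  []
3     [3]
2     [3, 2]
+     [5]
-2    [5, -2]
dup   [5, -2, -2]
-     [5, 0]
3     [5, 0, 3]
over  [5, 0, 3, 0]
drop  [5, 0, 3]
+     [5, 3]
mod   [2]
-1    [2, -1]
over  [2, -1, 2]
mod   [2, -1]
dup   [2, -1, -1]
rot   [-1, -1, 2]
rot   [-1, 2, -1]
-4    [-1, 2, -1, -4]

[-1, 2, -1, -4]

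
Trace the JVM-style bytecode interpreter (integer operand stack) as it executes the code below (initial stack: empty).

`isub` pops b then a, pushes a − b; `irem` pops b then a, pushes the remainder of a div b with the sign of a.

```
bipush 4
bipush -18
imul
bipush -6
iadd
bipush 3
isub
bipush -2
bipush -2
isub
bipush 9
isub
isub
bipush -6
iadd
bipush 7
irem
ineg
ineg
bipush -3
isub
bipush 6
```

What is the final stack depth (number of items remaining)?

2

bipush 4   -> [4]
bipush -18 -> [4, -18]
imul       -> [-72]
bipush -6  -> [-72, -6]
iadd       -> [-78]
bipush 3   -> [-78, 3]
isub       -> [-81]
bipush -2  -> [-81, -2]
bipush -2  -> [-81, -2, -2]
isub       -> [-81, 0]
bipush 9   -> [-81, 0, 9]
isub       -> [-81, -9]
isub       -> [-72]
bipush -6  -> [-72, -6]
iadd       -> [-78]
bipush 7   -> [-78, 7]
irem       -> [-1]
ineg       -> [1]
ineg       -> [-1]
bipush -3  -> [-1, -3]
isub       -> [2]
bipush 6   -> [2, 6]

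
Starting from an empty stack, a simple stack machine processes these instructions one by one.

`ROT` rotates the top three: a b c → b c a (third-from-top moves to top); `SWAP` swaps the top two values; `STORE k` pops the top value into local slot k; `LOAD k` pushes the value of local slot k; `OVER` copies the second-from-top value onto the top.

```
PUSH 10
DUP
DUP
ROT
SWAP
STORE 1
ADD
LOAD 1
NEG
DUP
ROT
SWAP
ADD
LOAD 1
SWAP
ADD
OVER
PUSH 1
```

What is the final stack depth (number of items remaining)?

PUSH 10 : [10]
DUP     : [10, 10]
DUP     : [10, 10, 10]
ROT     : [10, 10, 10]
SWAP    : [10, 10, 10]
STORE 1 : [10, 10]
ADD     : [20]
LOAD 1  : [20, 10]
NEG     : [20, -10]
DUP     : [20, -10, -10]
ROT     : [-10, -10, 20]
SWAP    : [-10, 20, -10]
ADD     : [-10, 10]
LOAD 1  : [-10, 10, 10]
SWAP    : [-10, 10, 10]
ADD     : [-10, 20]
OVER    : [-10, 20, -10]
PUSH 1  : [-10, 20, -10, 1]

4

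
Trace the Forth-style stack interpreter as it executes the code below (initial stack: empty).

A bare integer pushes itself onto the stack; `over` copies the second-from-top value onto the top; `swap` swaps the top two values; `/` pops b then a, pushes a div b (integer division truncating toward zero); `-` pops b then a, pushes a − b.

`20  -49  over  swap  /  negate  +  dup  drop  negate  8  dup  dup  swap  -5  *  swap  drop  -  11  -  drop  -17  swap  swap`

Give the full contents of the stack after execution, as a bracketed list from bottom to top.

20      [20]
-49     [20, -49]
over    [20, -49, 20]
swap    [20, 20, -49]
/       [20, 0]
negate  [20, 0]
+       [20]
dup     [20, 20]
drop    [20]
negate  [-20]
8       [-20, 8]
dup     [-20, 8, 8]
dup     [-20, 8, 8, 8]
swap    [-20, 8, 8, 8]
-5      [-20, 8, 8, 8, -5]
*       [-20, 8, 8, -40]
swap    [-20, 8, -40, 8]
drop    [-20, 8, -40]
-       [-20, 48]
11      [-20, 48, 11]
-       [-20, 37]
drop    [-20]
-17     [-20, -17]
swap    [-17, -20]
swap    [-20, -17]

[-20, -17]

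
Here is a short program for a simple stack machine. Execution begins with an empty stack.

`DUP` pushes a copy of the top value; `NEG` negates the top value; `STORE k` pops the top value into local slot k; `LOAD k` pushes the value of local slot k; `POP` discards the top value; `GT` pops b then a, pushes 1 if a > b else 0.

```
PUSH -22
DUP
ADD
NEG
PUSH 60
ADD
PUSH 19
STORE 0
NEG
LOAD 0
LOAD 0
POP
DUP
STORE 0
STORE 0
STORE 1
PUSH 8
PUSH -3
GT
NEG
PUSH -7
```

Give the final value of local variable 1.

PUSH -22 → -22
DUP      → -22 -22
ADD      → -44
NEG      → 44
PUSH 60  → 44 60
ADD      → 104
PUSH 19  → 104 19
STORE 0  → 104
NEG      → -104
LOAD 0   → -104 19
LOAD 0   → -104 19 19
POP      → -104 19
DUP      → -104 19 19
STORE 0  → -104 19
STORE 0  → -104
STORE 1  → (empty)
PUSH 8   → 8
PUSH -3  → 8 -3
GT       → 1
NEG      → -1
PUSH -7  → -1 -7

-104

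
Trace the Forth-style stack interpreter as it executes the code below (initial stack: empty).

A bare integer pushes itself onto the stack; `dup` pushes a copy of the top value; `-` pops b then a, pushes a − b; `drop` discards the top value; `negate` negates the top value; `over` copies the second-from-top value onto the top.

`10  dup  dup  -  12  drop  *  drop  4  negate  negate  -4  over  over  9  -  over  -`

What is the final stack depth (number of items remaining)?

10      10
dup     10 10
dup     10 10 10
-       10 0
12      10 0 12
drop    10 0
*       0
drop    (empty)
4       4
negate  -4
negate  4
-4      4 -4
over    4 -4 4
over    4 -4 4 -4
9       4 -4 4 -4 9
-       4 -4 4 -13
over    4 -4 4 -13 4
-       4 -4 4 -17

4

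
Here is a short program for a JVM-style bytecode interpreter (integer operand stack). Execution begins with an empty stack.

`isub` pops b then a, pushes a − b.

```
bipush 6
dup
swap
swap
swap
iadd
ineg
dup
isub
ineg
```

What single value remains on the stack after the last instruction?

bipush 6 : 6
dup      : 6 6
swap     : 6 6
swap     : 6 6
swap     : 6 6
iadd     : 12
ineg     : -12
dup      : -12 -12
isub     : 0
ineg     : 0

0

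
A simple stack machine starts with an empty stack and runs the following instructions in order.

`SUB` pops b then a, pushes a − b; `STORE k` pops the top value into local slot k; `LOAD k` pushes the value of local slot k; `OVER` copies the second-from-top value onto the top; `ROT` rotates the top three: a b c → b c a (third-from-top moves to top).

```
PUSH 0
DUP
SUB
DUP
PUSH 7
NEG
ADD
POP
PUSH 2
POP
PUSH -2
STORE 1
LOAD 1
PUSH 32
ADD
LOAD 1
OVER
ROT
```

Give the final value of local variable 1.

PUSH 0  -> [0]
DUP     -> [0, 0]
SUB     -> [0]
DUP     -> [0, 0]
PUSH 7  -> [0, 0, 7]
NEG     -> [0, 0, -7]
ADD     -> [0, -7]
POP     -> [0]
PUSH 2  -> [0, 2]
POP     -> [0]
PUSH -2 -> [0, -2]
STORE 1 -> [0]
LOAD 1  -> [0, -2]
PUSH 32 -> [0, -2, 32]
ADD     -> [0, 30]
LOAD 1  -> [0, 30, -2]
OVER    -> [0, 30, -2, 30]
ROT     -> [0, -2, 30, 30]

-2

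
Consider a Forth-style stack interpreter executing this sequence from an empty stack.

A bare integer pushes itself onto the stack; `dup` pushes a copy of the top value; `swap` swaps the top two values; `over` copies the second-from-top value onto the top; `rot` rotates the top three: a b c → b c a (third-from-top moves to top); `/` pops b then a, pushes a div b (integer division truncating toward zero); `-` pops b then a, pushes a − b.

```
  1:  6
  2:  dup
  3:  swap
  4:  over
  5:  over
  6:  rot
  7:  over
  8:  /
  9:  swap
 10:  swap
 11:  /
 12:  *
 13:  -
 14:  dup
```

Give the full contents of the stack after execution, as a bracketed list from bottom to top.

[-30, -30]

6    : [6]
dup  : [6, 6]
swap : [6, 6]
over : [6, 6, 6]
over : [6, 6, 6, 6]
rot  : [6, 6, 6, 6]
over : [6, 6, 6, 6, 6]
/    : [6, 6, 6, 1]
swap : [6, 6, 1, 6]
swap : [6, 6, 6, 1]
/    : [6, 6, 6]
*    : [6, 36]
-    : [-30]
dup  : [-30, -30]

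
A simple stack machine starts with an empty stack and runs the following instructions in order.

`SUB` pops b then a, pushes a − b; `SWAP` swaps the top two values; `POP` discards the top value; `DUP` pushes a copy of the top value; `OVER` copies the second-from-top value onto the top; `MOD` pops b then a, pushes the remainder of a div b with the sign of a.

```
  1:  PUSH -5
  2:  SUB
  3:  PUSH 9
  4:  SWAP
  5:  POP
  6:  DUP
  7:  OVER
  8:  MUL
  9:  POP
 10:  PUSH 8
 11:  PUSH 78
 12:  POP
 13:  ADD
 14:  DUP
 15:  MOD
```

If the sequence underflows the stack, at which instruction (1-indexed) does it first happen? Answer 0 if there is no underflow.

PUSH -5 : [-5]
SUB  — needs 2 operands, stack has 1 → underflow

2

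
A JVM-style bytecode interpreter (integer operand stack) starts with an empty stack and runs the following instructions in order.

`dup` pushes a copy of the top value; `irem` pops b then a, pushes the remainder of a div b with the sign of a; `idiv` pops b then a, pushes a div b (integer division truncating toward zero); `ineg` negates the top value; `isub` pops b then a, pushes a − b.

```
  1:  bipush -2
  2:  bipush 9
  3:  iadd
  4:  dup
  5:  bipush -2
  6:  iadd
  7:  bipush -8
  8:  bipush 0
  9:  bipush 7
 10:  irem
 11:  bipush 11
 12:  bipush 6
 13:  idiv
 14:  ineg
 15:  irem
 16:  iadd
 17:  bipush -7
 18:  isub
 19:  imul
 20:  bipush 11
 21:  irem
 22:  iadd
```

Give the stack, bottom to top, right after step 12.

[7, 5, -8, 0, 11, 6]

bipush -2  -2
bipush 9   -2 9
iadd       7
dup        7 7
bipush -2  7 7 -2
iadd       7 5
bipush -8  7 5 -8
bipush 0   7 5 -8 0
bipush 7   7 5 -8 0 7
irem       7 5 -8 0
bipush 11  7 5 -8 0 11
bipush 6   7 5 -8 0 11 6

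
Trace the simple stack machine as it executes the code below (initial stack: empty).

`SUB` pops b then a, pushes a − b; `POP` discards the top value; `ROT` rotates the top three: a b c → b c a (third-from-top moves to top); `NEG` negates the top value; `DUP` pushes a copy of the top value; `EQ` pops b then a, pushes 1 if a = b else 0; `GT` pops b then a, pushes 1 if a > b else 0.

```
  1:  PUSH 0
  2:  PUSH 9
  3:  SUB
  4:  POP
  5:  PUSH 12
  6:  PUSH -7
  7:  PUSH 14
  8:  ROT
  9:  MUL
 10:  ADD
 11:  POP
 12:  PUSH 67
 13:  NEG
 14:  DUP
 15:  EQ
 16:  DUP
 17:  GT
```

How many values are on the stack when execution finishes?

PUSH 0   [0]
PUSH 9   [0, 9]
SUB      [-9]
POP      []
PUSH 12  [12]
PUSH -7  [12, -7]
PUSH 14  [12, -7, 14]
ROT      [-7, 14, 12]
MUL      [-7, 168]
ADD      [161]
POP      []
PUSH 67  [67]
NEG      [-67]
DUP      [-67, -67]
EQ       [1]
DUP      [1, 1]
GT       [0]

1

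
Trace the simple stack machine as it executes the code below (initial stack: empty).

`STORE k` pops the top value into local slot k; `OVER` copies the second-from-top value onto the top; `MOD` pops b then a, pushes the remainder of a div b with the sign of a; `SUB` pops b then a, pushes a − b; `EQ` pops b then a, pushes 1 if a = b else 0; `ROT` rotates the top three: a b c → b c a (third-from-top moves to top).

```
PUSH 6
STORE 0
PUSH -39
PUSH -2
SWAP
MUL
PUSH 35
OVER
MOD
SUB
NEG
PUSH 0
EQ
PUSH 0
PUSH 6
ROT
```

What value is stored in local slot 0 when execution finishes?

PUSH 6    6
STORE 0   (empty)
PUSH -39  -39
PUSH -2   -39 -2
SWAP      -2 -39
MUL       78
PUSH 35   78 35
OVER      78 35 78
MOD       78 35
SUB       43
NEG       -43
PUSH 0    -43 0
EQ        0
PUSH 0    0 0
PUSH 6    0 0 6
ROT       0 6 0

6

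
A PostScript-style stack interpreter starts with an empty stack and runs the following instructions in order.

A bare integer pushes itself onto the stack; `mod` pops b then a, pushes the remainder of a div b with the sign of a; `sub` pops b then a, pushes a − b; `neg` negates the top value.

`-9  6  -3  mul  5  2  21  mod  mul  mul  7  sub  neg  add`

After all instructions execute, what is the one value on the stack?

178

-9  : [-9]
6   : [-9, 6]
-3  : [-9, 6, -3]
mul : [-9, -18]
5   : [-9, -18, 5]
2   : [-9, -18, 5, 2]
21  : [-9, -18, 5, 2, 21]
mod : [-9, -18, 5, 2]
mul : [-9, -18, 10]
mul : [-9, -180]
7   : [-9, -180, 7]
sub : [-9, -187]
neg : [-9, 187]
add : [178]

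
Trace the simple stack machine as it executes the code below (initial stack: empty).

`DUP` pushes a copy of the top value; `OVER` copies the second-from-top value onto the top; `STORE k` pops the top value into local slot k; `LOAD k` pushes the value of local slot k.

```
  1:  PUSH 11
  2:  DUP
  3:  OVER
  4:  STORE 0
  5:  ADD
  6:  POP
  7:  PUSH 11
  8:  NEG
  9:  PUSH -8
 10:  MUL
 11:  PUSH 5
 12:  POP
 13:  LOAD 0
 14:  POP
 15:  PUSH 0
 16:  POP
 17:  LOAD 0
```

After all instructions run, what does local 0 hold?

11

PUSH 11  11
DUP      11 11
OVER     11 11 11
STORE 0  11 11
ADD      22
POP      (empty)
PUSH 11  11
NEG      -11
PUSH -8  -11 -8
MUL      88
PUSH 5   88 5
POP      88
LOAD 0   88 11
POP      88
PUSH 0   88 0
POP      88
LOAD 0   88 11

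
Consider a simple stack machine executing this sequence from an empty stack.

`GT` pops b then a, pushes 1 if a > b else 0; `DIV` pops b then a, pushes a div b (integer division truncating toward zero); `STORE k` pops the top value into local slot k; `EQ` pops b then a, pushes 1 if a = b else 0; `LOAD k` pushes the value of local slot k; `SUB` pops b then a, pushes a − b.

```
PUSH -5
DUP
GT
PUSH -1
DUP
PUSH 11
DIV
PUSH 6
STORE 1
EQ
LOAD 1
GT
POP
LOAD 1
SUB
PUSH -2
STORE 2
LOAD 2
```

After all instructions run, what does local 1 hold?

6

PUSH -5  -5
DUP      -5 -5
GT       0
PUSH -1  0 -1
DUP      0 -1 -1
PUSH 11  0 -1 -1 11
DIV      0 -1 0
PUSH 6   0 -1 0 6
STORE 1  0 -1 0
EQ       0 0
LOAD 1   0 0 6
GT       0 0
POP      0
LOAD 1   0 6
SUB      -6
PUSH -2  -6 -2
STORE 2  -6
LOAD 2   -6 -2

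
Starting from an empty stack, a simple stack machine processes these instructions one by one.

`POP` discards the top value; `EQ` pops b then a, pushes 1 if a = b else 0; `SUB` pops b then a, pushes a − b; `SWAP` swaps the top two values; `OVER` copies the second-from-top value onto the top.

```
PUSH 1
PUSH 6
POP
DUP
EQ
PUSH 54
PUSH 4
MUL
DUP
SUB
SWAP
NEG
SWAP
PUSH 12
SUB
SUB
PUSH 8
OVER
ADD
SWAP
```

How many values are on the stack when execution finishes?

PUSH 1   [1]
PUSH 6   [1, 6]
POP      [1]
DUP      [1, 1]
EQ       [1]
PUSH 54  [1, 54]
PUSH 4   [1, 54, 4]
MUL      [1, 216]
DUP      [1, 216, 216]
SUB      [1, 0]
SWAP     [0, 1]
NEG      [0, -1]
SWAP     [-1, 0]
PUSH 12  [-1, 0, 12]
SUB      [-1, -12]
SUB      [11]
PUSH 8   [11, 8]
OVER     [11, 8, 11]
ADD      [11, 19]
SWAP     [19, 11]

2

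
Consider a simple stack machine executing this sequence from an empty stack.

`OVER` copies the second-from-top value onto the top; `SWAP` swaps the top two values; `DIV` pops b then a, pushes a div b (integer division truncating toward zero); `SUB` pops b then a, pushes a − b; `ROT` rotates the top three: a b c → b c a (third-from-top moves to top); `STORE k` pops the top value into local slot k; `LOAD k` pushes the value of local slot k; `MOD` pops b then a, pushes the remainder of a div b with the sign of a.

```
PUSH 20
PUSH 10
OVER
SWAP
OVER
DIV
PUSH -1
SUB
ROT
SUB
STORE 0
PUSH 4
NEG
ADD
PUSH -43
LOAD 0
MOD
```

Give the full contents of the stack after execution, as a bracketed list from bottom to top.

PUSH 20  -> [20]
PUSH 10  -> [20, 10]
OVER     -> [20, 10, 20]
SWAP     -> [20, 20, 10]
OVER     -> [20, 20, 10, 20]
DIV      -> [20, 20, 0]
PUSH -1  -> [20, 20, 0, -1]
SUB      -> [20, 20, 1]
ROT      -> [20, 1, 20]
SUB      -> [20, -19]
STORE 0  -> [20]
PUSH 4   -> [20, 4]
NEG      -> [20, -4]
ADD      -> [16]
PUSH -43 -> [16, -43]
LOAD 0   -> [16, -43, -19]
MOD      -> [16, -5]

[16, -5]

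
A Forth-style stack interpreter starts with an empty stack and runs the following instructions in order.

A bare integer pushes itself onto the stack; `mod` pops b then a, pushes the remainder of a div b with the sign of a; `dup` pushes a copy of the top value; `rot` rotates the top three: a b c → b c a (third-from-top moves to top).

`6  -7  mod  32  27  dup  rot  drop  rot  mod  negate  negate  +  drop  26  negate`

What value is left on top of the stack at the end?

-26

6      -> [6]
-7     -> [6, -7]
mod    -> [6]
32     -> [6, 32]
27     -> [6, 32, 27]
dup    -> [6, 32, 27, 27]
rot    -> [6, 27, 27, 32]
drop   -> [6, 27, 27]
rot    -> [27, 27, 6]
mod    -> [27, 3]
negate -> [27, -3]
negate -> [27, 3]
+      -> [30]
drop   -> []
26     -> [26]
negate -> [-26]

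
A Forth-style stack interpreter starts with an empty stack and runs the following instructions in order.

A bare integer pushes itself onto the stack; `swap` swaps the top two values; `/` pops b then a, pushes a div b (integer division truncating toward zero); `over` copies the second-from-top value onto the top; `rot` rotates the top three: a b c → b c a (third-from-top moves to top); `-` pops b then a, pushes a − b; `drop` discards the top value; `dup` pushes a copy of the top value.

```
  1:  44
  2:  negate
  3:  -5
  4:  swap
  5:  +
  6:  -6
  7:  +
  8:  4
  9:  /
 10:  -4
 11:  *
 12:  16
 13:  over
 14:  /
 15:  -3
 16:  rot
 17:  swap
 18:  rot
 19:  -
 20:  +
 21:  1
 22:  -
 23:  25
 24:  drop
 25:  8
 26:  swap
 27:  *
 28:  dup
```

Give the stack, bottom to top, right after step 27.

[384]

44     : 44
negate : -44
-5     : -44 -5
swap   : -5 -44
+      : -49
-6     : -49 -6
+      : -55
4      : -55 4
/      : -13
-4     : -13 -4
*      : 52
16     : 52 16
over   : 52 16 52
/      : 52 0
-3     : 52 0 -3
rot    : 0 -3 52
swap   : 0 52 -3
rot    : 52 -3 0
-      : 52 -3
+      : 49
1      : 49 1
-      : 48
25     : 48 25
drop   : 48
8      : 48 8
swap   : 8 48
*      : 384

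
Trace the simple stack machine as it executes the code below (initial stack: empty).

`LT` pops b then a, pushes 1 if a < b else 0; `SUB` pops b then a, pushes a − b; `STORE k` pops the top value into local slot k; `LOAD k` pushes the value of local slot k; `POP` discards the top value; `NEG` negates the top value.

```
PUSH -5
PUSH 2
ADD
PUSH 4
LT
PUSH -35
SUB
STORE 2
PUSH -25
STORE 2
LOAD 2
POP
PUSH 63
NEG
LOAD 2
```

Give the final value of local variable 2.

PUSH -5  -> -5
PUSH 2   -> -5 2
ADD      -> -3
PUSH 4   -> -3 4
LT       -> 1
PUSH -35 -> 1 -35
SUB      -> 36
STORE 2  -> (empty)
PUSH -25 -> -25
STORE 2  -> (empty)
LOAD 2   -> -25
POP      -> (empty)
PUSH 63  -> 63
NEG      -> -63
LOAD 2   -> -63 -25

-25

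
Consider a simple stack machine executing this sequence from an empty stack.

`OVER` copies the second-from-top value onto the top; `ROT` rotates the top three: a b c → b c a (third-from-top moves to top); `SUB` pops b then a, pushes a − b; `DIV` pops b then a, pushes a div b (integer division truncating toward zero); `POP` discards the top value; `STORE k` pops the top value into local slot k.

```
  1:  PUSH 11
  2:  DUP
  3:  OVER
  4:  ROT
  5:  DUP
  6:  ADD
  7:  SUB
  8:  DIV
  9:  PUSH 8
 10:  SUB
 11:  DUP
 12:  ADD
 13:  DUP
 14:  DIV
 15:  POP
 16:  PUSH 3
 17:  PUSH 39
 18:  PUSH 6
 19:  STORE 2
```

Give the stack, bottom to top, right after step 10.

[-9]

PUSH 11 : 11
DUP     : 11 11
OVER    : 11 11 11
ROT     : 11 11 11
DUP     : 11 11 11 11
ADD     : 11 11 22
SUB     : 11 -11
DIV     : -1
PUSH 8  : -1 8
SUB     : -9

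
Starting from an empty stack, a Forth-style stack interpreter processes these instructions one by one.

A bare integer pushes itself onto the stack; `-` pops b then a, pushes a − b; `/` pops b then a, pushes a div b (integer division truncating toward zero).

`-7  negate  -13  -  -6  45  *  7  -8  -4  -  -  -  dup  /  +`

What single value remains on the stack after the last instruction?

-7     -> -7
negate -> 7
-13    -> 7 -13
-      -> 20
-6     -> 20 -6
45     -> 20 -6 45
*      -> 20 -270
7      -> 20 -270 7
-8     -> 20 -270 7 -8
-4     -> 20 -270 7 -8 -4
-      -> 20 -270 7 -4
-      -> 20 -270 11
-      -> 20 -281
dup    -> 20 -281 -281
/      -> 20 1
+      -> 21

21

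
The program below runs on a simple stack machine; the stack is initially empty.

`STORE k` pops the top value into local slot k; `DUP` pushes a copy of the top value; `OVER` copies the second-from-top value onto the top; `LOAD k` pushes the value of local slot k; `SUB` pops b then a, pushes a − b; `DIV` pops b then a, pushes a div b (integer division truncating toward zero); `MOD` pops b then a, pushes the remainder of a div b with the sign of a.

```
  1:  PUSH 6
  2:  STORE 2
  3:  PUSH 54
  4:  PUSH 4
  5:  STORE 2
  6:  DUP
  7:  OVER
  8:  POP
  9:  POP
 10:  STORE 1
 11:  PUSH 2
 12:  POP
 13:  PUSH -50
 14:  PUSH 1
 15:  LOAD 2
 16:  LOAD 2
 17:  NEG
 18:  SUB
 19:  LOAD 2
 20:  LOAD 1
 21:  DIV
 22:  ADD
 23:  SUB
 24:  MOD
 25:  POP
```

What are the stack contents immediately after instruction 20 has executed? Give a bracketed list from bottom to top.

[-50, 1, 8, 4, 54]

PUSH 6    6
STORE 2   (empty)
PUSH 54   54
PUSH 4    54 4
STORE 2   54
DUP       54 54
OVER      54 54 54
POP       54 54
POP       54
STORE 1   (empty)
PUSH 2    2
POP       (empty)
PUSH -50  -50
PUSH 1    -50 1
LOAD 2    -50 1 4
LOAD 2    -50 1 4 4
NEG       -50 1 4 -4
SUB       -50 1 8
LOAD 2    -50 1 8 4
LOAD 1    -50 1 8 4 54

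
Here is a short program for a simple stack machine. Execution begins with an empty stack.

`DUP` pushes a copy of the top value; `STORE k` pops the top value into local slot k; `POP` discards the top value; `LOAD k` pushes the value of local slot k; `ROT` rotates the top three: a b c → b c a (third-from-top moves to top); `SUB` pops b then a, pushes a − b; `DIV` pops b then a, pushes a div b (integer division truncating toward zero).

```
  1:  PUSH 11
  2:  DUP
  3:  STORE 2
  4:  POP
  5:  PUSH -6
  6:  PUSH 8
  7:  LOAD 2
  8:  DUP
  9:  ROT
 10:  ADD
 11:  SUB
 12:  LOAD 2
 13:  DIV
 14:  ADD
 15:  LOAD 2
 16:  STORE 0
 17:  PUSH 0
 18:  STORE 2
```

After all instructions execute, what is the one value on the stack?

PUSH 11  [11]
DUP      [11, 11]
STORE 2  [11]
POP      []
PUSH -6  [-6]
PUSH 8   [-6, 8]
LOAD 2   [-6, 8, 11]
DUP      [-6, 8, 11, 11]
ROT      [-6, 11, 11, 8]
ADD      [-6, 11, 19]
SUB      [-6, -8]
LOAD 2   [-6, -8, 11]
DIV      [-6, 0]
ADD      [-6]
LOAD 2   [-6, 11]
STORE 0  [-6]
PUSH 0   [-6, 0]
STORE 2  [-6]

-6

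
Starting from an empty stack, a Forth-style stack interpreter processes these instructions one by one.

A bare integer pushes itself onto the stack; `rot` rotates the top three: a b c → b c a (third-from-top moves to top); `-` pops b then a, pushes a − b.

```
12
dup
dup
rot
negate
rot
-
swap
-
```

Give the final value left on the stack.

-36

12     -> 12
dup    -> 12 12
dup    -> 12 12 12
rot    -> 12 12 12
negate -> 12 12 -12
rot    -> 12 -12 12
-      -> 12 -24
swap   -> -24 12
-      -> -36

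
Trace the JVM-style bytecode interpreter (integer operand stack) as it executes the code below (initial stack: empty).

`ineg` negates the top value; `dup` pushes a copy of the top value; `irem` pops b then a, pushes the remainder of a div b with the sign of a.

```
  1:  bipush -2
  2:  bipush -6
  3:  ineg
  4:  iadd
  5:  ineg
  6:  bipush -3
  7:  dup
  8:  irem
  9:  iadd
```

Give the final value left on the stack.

bipush -2  -2
bipush -6  -2 -6
ineg       -2 6
iadd       4
ineg       -4
bipush -3  -4 -3
dup        -4 -3 -3
irem       -4 0
iadd       -4

-4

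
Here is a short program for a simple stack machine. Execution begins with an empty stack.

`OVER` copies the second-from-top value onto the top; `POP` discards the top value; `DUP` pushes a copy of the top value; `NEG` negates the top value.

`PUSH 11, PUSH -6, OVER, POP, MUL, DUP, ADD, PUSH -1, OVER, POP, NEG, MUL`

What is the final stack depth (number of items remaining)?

PUSH 11 -> [11]
PUSH -6 -> [11, -6]
OVER    -> [11, -6, 11]
POP     -> [11, -6]
MUL     -> [-66]
DUP     -> [-66, -66]
ADD     -> [-132]
PUSH -1 -> [-132, -1]
OVER    -> [-132, -1, -132]
POP     -> [-132, -1]
NEG     -> [-132, 1]
MUL     -> [-132]

1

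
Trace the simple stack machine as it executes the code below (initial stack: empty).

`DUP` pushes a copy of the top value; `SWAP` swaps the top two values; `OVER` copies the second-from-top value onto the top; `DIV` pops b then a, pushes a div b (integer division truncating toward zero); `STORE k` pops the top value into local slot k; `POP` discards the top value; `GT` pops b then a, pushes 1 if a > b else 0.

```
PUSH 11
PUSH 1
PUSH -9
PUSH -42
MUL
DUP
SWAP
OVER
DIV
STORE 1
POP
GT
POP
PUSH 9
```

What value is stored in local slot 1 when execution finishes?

PUSH 11  : [11]
PUSH 1   : [11, 1]
PUSH -9  : [11, 1, -9]
PUSH -42 : [11, 1, -9, -42]
MUL      : [11, 1, 378]
DUP      : [11, 1, 378, 378]
SWAP     : [11, 1, 378, 378]
OVER     : [11, 1, 378, 378, 378]
DIV      : [11, 1, 378, 1]
STORE 1  : [11, 1, 378]
POP      : [11, 1]
GT       : [1]
POP      : []
PUSH 9   : [9]

1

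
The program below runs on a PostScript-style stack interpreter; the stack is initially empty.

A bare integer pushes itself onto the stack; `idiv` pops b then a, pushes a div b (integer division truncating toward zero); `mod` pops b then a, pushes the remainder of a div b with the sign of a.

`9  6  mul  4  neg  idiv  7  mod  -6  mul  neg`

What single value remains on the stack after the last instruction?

9    → 9
6    → 9 6
mul  → 54
4    → 54 4
neg  → 54 -4
idiv → -13
7    → -13 7
mod  → -6
-6   → -6 -6
mul  → 36
neg  → -36

-36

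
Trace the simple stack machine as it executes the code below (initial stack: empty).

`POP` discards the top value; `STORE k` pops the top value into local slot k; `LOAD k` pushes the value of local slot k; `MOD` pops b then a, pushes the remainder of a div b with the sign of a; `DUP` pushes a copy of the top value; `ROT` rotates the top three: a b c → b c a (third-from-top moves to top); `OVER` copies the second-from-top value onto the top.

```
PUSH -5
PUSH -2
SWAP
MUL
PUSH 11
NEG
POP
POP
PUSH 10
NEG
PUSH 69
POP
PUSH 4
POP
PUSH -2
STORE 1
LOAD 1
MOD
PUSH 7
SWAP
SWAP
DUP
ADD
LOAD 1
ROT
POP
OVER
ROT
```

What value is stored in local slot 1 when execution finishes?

-2

PUSH -5  [-5]
PUSH -2  [-5, -2]
SWAP     [-2, -5]
MUL      [10]
PUSH 11  [10, 11]
NEG      [10, -11]
POP      [10]
POP      []
PUSH 10  [10]
NEG      [-10]
PUSH 69  [-10, 69]
POP      [-10]
PUSH 4   [-10, 4]
POP      [-10]
PUSH -2  [-10, -2]
STORE 1  [-10]
LOAD 1   [-10, -2]
MOD      [0]
PUSH 7   [0, 7]
SWAP     [7, 0]
SWAP     [0, 7]
DUP      [0, 7, 7]
ADD      [0, 14]
LOAD 1   [0, 14, -2]
ROT      [14, -2, 0]
POP      [14, -2]
OVER     [14, -2, 14]
ROT      [-2, 14, 14]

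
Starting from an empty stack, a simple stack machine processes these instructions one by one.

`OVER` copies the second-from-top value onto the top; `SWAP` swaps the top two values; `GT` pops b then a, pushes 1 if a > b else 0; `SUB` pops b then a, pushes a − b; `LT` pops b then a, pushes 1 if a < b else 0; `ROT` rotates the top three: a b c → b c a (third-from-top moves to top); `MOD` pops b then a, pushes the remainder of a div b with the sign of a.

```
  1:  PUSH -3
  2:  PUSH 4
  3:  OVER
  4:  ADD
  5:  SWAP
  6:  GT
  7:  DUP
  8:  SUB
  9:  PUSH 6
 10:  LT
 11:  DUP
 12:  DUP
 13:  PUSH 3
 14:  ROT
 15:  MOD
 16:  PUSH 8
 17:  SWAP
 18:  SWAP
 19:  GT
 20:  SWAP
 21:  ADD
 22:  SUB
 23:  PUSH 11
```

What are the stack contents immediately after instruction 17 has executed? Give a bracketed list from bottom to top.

PUSH -3 -> [-3]
PUSH 4  -> [-3, 4]
OVER    -> [-3, 4, -3]
ADD     -> [-3, 1]
SWAP    -> [1, -3]
GT      -> [1]
DUP     -> [1, 1]
SUB     -> [0]
PUSH 6  -> [0, 6]
LT      -> [1]
DUP     -> [1, 1]
DUP     -> [1, 1, 1]
PUSH 3  -> [1, 1, 1, 3]
ROT     -> [1, 1, 3, 1]
MOD     -> [1, 1, 0]
PUSH 8  -> [1, 1, 0, 8]
SWAP    -> [1, 1, 8, 0]

[1, 1, 8, 0]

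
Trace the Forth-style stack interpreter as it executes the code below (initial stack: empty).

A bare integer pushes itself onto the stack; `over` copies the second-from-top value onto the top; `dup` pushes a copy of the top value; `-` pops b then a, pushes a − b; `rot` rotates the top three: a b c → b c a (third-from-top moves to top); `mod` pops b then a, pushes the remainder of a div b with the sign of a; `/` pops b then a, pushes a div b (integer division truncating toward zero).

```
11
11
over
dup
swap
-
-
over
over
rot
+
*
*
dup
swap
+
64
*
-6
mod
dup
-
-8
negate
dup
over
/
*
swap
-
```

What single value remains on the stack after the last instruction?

8

11     → 11
11     → 11 11
over   → 11 11 11
dup    → 11 11 11 11
swap   → 11 11 11 11
-      → 11 11 0
-      → 11 11
over   → 11 11 11
over   → 11 11 11 11
rot    → 11 11 11 11
+      → 11 11 22
*      → 11 242
*      → 2662
dup    → 2662 2662
swap   → 2662 2662
+      → 5324
64     → 5324 64
*      → 340736
-6     → 340736 -6
mod    → 2
dup    → 2 2
-      → 0
-8     → 0 -8
negate → 0 8
dup    → 0 8 8
over   → 0 8 8 8
/      → 0 8 1
*      → 0 8
swap   → 8 0
-      → 8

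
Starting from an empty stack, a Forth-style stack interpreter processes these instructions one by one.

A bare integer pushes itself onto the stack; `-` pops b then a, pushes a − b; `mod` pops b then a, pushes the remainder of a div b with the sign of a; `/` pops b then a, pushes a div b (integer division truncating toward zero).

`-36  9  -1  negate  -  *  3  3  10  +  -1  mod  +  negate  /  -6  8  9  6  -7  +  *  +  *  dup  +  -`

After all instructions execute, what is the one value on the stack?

84

-36    : -36
9      : -36 9
-1     : -36 9 -1
negate : -36 9 1
-      : -36 8
*      : -288
3      : -288 3
3      : -288 3 3
10     : -288 3 3 10
+      : -288 3 13
-1     : -288 3 13 -1
mod    : -288 3 0
+      : -288 3
negate : -288 -3
/      : 96
-6     : 96 -6
8      : 96 -6 8
9      : 96 -6 8 9
6      : 96 -6 8 9 6
-7     : 96 -6 8 9 6 -7
+      : 96 -6 8 9 -1
*      : 96 -6 8 -9
+      : 96 -6 -1
*      : 96 6
dup    : 96 6 6
+      : 96 12
-      : 84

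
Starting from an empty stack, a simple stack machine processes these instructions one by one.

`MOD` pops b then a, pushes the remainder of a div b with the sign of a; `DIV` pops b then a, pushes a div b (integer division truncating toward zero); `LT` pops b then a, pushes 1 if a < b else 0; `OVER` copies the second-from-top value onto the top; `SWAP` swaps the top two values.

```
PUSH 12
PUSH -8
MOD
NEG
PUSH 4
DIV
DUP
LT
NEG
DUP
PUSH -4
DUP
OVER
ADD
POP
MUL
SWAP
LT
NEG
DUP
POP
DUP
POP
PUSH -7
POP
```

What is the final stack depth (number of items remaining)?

1

PUSH 12  [12]
PUSH -8  [12, -8]
MOD      [4]
NEG      [-4]
PUSH 4   [-4, 4]
DIV      [-1]
DUP      [-1, -1]
LT       [0]
NEG      [0]
DUP      [0, 0]
PUSH -4  [0, 0, -4]
DUP      [0, 0, -4, -4]
OVER     [0, 0, -4, -4, -4]
ADD      [0, 0, -4, -8]
POP      [0, 0, -4]
MUL      [0, 0]
SWAP     [0, 0]
LT       [0]
NEG      [0]
DUP      [0, 0]
POP      [0]
DUP      [0, 0]
POP      [0]
PUSH -7  [0, -7]
POP      [0]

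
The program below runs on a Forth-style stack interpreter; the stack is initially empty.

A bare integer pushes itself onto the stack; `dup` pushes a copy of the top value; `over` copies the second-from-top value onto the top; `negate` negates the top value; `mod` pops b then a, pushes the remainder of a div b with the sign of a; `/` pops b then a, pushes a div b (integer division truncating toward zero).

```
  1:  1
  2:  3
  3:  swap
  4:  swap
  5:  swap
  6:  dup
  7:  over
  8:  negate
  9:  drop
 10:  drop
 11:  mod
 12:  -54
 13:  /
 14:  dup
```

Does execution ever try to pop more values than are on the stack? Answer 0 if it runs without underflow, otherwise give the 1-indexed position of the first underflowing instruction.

1       1
3       1 3
swap    3 1
swap    1 3
swap    3 1
dup     3 1 1
over    3 1 1 1
negate  3 1 1 -1
drop    3 1 1
drop    3 1
mod     0
-54     0 -54
/       0
dup     0 0

0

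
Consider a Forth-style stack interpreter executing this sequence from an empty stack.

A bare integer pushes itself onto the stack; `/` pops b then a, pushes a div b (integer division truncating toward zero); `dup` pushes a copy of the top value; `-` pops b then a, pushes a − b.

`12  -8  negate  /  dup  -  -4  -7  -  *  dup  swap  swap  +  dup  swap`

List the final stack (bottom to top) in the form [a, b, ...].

12      [12]
-8      [12, -8]
negate  [12, 8]
/       [1]
dup     [1, 1]
-       [0]
-4      [0, -4]
-7      [0, -4, -7]
-       [0, 3]
*       [0]
dup     [0, 0]
swap    [0, 0]
swap    [0, 0]
+       [0]
dup     [0, 0]
swap    [0, 0]

[0, 0]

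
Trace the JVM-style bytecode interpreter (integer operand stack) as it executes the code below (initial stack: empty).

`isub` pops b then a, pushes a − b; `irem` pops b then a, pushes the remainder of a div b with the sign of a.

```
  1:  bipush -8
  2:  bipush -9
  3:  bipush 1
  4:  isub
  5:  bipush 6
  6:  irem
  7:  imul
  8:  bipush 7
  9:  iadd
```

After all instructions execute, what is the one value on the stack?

bipush -8  -8
bipush -9  -8 -9
bipush 1   -8 -9 1
isub       -8 -10
bipush 6   -8 -10 6
irem       -8 -4
imul       32
bipush 7   32 7
iadd       39

39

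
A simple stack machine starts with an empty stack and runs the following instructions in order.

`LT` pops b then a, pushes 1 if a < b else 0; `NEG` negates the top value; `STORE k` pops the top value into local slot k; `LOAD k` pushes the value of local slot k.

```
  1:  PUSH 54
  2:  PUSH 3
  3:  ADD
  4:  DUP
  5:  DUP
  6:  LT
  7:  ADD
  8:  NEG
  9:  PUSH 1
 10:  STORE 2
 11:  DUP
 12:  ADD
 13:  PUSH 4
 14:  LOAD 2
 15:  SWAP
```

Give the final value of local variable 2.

PUSH 54  54
PUSH 3   54 3
ADD      57
DUP      57 57
DUP      57 57 57
LT       57 0
ADD      57
NEG      -57
PUSH 1   -57 1
STORE 2  -57
DUP      -57 -57
ADD      -114
PUSH 4   -114 4
LOAD 2   -114 4 1
SWAP     -114 1 4

1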